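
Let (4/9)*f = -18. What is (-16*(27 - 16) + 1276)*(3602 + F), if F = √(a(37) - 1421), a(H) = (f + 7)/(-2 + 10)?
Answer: 3962200 + 275*I*√22803 ≈ 3.9622e+6 + 41527.0*I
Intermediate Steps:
f = -81/2 (f = (9/4)*(-18) = -81/2 ≈ -40.500)
a(H) = -67/16 (a(H) = (-81/2 + 7)/(-2 + 10) = -67/2/8 = -67/2*⅛ = -67/16)
F = I*√22803/4 (F = √(-67/16 - 1421) = √(-22803/16) = I*√22803/4 ≈ 37.752*I)
(-16*(27 - 16) + 1276)*(3602 + F) = (-16*(27 - 16) + 1276)*(3602 + I*√22803/4) = (-16*11 + 1276)*(3602 + I*√22803/4) = (-176 + 1276)*(3602 + I*√22803/4) = 1100*(3602 + I*√22803/4) = 3962200 + 275*I*√22803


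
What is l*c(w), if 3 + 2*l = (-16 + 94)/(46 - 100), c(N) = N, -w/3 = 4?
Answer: 80/3 ≈ 26.667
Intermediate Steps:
w = -12 (w = -3*4 = -12)
l = -20/9 (l = -3/2 + ((-16 + 94)/(46 - 100))/2 = -3/2 + (78/(-54))/2 = -3/2 + (78*(-1/54))/2 = -3/2 + (½)*(-13/9) = -3/2 - 13/18 = -20/9 ≈ -2.2222)
l*c(w) = -20/9*(-12) = 80/3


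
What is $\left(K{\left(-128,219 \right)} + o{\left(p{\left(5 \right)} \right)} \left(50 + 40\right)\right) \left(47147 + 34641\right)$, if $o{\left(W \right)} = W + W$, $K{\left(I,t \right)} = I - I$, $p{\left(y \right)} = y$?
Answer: $73609200$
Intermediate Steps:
$K{\left(I,t \right)} = 0$
$o{\left(W \right)} = 2 W$
$\left(K{\left(-128,219 \right)} + o{\left(p{\left(5 \right)} \right)} \left(50 + 40\right)\right) \left(47147 + 34641\right) = \left(0 + 2 \cdot 5 \left(50 + 40\right)\right) \left(47147 + 34641\right) = \left(0 + 10 \cdot 90\right) 81788 = \left(0 + 900\right) 81788 = 900 \cdot 81788 = 73609200$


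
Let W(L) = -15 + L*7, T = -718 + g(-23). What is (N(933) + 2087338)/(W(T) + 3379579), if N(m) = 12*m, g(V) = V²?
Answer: 2098534/3378241 ≈ 0.62119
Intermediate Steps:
T = -189 (T = -718 + (-23)² = -718 + 529 = -189)
W(L) = -15 + 7*L
(N(933) + 2087338)/(W(T) + 3379579) = (12*933 + 2087338)/((-15 + 7*(-189)) + 3379579) = (11196 + 2087338)/((-15 - 1323) + 3379579) = 2098534/(-1338 + 3379579) = 2098534/3378241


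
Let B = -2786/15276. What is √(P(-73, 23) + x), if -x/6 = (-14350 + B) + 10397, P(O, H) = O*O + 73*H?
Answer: √49794147343/1273 ≈ 175.29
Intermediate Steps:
P(O, H) = O² + 73*H
B = -1393/7638 (B = -2786*1/15276 = -1393/7638 ≈ -0.18238)
x = 30194407/1273 (x = -6*((-14350 - 1393/7638) + 10397) = -6*(-109606693/7638 + 10397) = -6*(-30194407/7638) = 30194407/1273 ≈ 23719.)
√(P(-73, 23) + x) = √(((-73)² + 73*23) + 30194407/1273) = √((5329 + 1679) + 30194407/1273) = √(7008 + 30194407/1273) = √(39115591/1273) = √49794147343/1273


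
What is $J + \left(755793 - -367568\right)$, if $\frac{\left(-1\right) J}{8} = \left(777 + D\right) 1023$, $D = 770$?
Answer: $-11537287$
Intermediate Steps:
$J = -12660648$ ($J = - 8 \left(777 + 770\right) 1023 = - 8 \cdot 1547 \cdot 1023 = \left(-8\right) 1582581 = -12660648$)
$J + \left(755793 - -367568\right) = -12660648 + \left(755793 - -367568\right) = -12660648 + \left(755793 + 367568\right) = -12660648 + 1123361 = -11537287$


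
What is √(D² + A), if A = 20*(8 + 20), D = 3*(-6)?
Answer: 2*√221 ≈ 29.732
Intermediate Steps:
D = -18
A = 560 (A = 20*28 = 560)
√(D² + A) = √((-18)² + 560) = √(324 + 560) = √884 = 2*√221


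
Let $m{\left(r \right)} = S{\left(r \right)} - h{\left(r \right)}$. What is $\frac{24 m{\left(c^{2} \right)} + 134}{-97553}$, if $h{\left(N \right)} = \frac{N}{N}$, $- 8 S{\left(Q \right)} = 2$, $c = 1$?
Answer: $- \frac{104}{97553} \approx -0.0010661$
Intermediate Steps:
$S{\left(Q \right)} = - \frac{1}{4}$ ($S{\left(Q \right)} = \left(- \frac{1}{8}\right) 2 = - \frac{1}{4}$)
$h{\left(N \right)} = 1$
$m{\left(r \right)} = - \frac{5}{4}$ ($m{\left(r \right)} = - \frac{1}{4} - 1 = - \frac{5}{4}$)
$\frac{24 m{\left(c^{2} \right)} + 134}{-97553} = \frac{24 \left(- \frac{5}{4}\right) + 134}{-97553} = \left(-30 + 134\right) \left(- \frac{1}{97553}\right) = 104 \left(- \frac{1}{97553}\right) = - \frac{104}{97553}$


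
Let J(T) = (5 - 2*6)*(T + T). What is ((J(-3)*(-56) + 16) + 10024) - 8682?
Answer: -994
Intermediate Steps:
J(T) = -14*T (J(T) = (5 - 12)*(2*T) = -14*T)
((J(-3)*(-56) + 16) + 10024) - 8682 = ((-14*(-3)*(-56) + 16) + 10024) - 8682 = ((42*(-56) + 16) + 10024) - 8682 = ((-2352 + 16) + 10024) - 8682 = (-2336 + 10024) - 8682 = 7688 - 8682 = -994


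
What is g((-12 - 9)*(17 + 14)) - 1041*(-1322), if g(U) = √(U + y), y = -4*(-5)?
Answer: 1376202 + I*√631 ≈ 1.3762e+6 + 25.12*I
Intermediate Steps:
y = 20
g(U) = √(20 + U) (g(U) = √(U + 20) = √(20 + U))
g((-12 - 9)*(17 + 14)) - 1041*(-1322) = √(20 + (-12 - 9)*(17 + 14)) - 1041*(-1322) = √(20 - 21*31) + 1376202 = √(20 - 651) + 1376202 = √(-631) + 1376202 = I*√631 + 1376202 = 1376202 + I*√631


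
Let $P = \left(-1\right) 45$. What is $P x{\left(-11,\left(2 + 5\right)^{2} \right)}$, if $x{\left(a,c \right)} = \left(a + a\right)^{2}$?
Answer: $-21780$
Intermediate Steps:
$P = -45$
$x{\left(a,c \right)} = 4 a^{2}$ ($x{\left(a,c \right)} = \left(2 a\right)^{2} = 4 a^{2}$)
$P x{\left(-11,\left(2 + 5\right)^{2} \right)} = - 45 \cdot 4 \left(-11\right)^{2} = - 45 \cdot 4 \cdot 121 = \left(-45\right) 484 = -21780$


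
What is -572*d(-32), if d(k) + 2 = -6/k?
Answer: 4147/4 ≈ 1036.8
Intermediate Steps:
d(k) = -2 - 6/k
-572*d(-32) = -572*(-2 - 6/(-32)) = -572*(-2 - 6*(-1/32)) = -572*(-2 + 3/16) = -572*(-29/16) = 4147/4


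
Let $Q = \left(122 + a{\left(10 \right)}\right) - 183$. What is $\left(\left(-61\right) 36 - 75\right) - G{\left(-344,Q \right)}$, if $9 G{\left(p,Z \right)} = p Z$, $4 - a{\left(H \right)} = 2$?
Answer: $- \frac{40735}{9} \approx -4526.1$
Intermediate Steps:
$a{\left(H \right)} = 2$ ($a{\left(H \right)} = 4 - 2 = 2$)
$Q = -59$ ($Q = \left(122 + 2\right) - 183 = 124 - 183 = -59$)
$G{\left(p,Z \right)} = \frac{Z p}{9}$ ($G{\left(p,Z \right)} = \frac{p Z}{9} = \frac{Z p}{9}$)
$\left(\left(-61\right) 36 - 75\right) - G{\left(-344,Q \right)} = \left(\left(-61\right) 36 - 75\right) - \frac{1}{9} \left(-59\right) \left(-344\right) = \left(-2196 - 75\right) - \frac{20296}{9} = -2271 - \frac{20296}{9} = - \frac{40735}{9}$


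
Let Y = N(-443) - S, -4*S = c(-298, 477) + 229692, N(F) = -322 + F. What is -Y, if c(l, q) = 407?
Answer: -227039/4 ≈ -56760.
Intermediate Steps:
S = -230099/4 (S = -(407 + 229692)/4 = -¼*230099 = -230099/4 ≈ -57525.)
Y = 227039/4 (Y = (-322 - 443) - 1*(-230099/4) = -765 + 230099/4 = 227039/4 ≈ 56760.)
-Y = -1*227039/4 = -227039/4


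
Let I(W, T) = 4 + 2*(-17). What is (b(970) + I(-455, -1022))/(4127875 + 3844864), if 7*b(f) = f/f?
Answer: -209/55809173 ≈ -3.7449e-6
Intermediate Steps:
I(W, T) = -30 (I(W, T) = 4 - 34 = -30)
b(f) = ⅐ (b(f) = (f/f)/7 = (⅐)*1 = ⅐)
(b(970) + I(-455, -1022))/(4127875 + 3844864) = (⅐ - 30)/(4127875 + 3844864) = -209/7/7972739 = -209/7*1/7972739 = -209/55809173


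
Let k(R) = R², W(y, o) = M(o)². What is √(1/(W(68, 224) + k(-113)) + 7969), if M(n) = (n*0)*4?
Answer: √101756162/113 ≈ 89.269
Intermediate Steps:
M(n) = 0 (M(n) = 0*4 = 0)
W(y, o) = 0 (W(y, o) = 0² = 0)
√(1/(W(68, 224) + k(-113)) + 7969) = √(1/(0 + (-113)²) + 7969) = √(1/(0 + 12769) + 7969) = √(1/12769 + 7969) = √(101756162/12769) = √101756162/113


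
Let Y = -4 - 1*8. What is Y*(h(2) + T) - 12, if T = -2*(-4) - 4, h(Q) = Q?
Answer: -84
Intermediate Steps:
Y = -12 (Y = -4 - 8 = -12)
T = 4 (T = 8 - 4 = 4)
Y*(h(2) + T) - 12 = -12*(2 + 4) - 12 = -12*6 - 12 = -72 - 12 = -84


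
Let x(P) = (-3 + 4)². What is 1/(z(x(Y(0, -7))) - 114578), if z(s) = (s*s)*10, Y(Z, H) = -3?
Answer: -1/114568 ≈ -8.7284e-6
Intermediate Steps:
x(P) = 1 (x(P) = 1² = 1)
z(s) = 10*s² (z(s) = s²*10 = 10*s²)
1/(z(x(Y(0, -7))) - 114578) = 1/(10*1² - 114578) = 1/(10*1 - 114578) = 1/(10 - 114578) = 1/(-114568) = -1/114568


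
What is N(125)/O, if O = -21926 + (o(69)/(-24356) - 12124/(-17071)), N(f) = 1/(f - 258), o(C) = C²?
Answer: 415781276/1212455429981579 ≈ 3.4292e-7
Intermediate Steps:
N(f) = 1/(-258 + f)
O = -9116206240463/415781276 (O = -21926 + (69²/(-24356) - 12124/(-17071)) = -21926 + (4761*(-1/24356) - 12124*(-1/17071)) = -21926 + (-4761/24356 + 12124/17071) = -21926 + 214017113/415781276 = -9116206240463/415781276 ≈ -21926.)
N(125)/O = 1/((-258 + 125)*(-9116206240463/415781276)) = -415781276/9116206240463/(-133) = -1/133*(-415781276/9116206240463) = 415781276/1212455429981579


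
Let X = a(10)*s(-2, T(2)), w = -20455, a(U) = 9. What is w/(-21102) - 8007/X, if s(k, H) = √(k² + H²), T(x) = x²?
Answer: 20455/21102 - 2669*√5/30 ≈ -197.97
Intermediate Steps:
s(k, H) = √(H² + k²)
X = 18*√5 (X = 9*√((2²)² + (-2)²) = 9*√(4² + 4) = 9*√(16 + 4) = 9*√20 = 9*(2*√5) = 18*√5 ≈ 40.249)
w/(-21102) - 8007/X = -20455/(-21102) - 8007*√5/90 = -20455*(-1/21102) - 2669*√5/30 = 20455/21102 - 2669*√5/30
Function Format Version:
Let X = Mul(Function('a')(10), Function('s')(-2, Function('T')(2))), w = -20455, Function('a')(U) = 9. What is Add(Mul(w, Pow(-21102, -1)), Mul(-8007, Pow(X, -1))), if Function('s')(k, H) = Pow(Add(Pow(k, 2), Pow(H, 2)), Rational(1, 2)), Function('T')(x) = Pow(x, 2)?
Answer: Add(Rational(20455, 21102), Mul(Rational(-2669, 30), Pow(5, Rational(1, 2)))) ≈ -197.97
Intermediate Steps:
Function('s')(k, H) = Pow(Add(Pow(H, 2), Pow(k, 2)), Rational(1, 2))
X = Mul(18, Pow(5, Rational(1, 2))) (X = Mul(9, Pow(Add(Pow(Pow(2, 2), 2), Pow(-2, 2)), Rational(1, 2))) = Mul(9, Pow(Add(Pow(4, 2), 4), Rational(1, 2))) = Mul(9, Pow(Add(16, 4), Rational(1, 2))) = Mul(9, Pow(20, Rational(1, 2))) = Mul(9, Mul(2, Pow(5, Rational(1, 2)))) = Mul(18, Pow(5, Rational(1, 2))) ≈ 40.249)
Add(Mul(w, Pow(-21102, -1)), Mul(-8007, Pow(X, -1))) = Add(Mul(-20455, Pow(-21102, -1)), Mul(-8007, Pow(Mul(18, Pow(5, Rational(1, 2))), -1))) = Add(Mul(-20455, Rational(-1, 21102)), Mul(-8007, Mul(Rational(1, 90), Pow(5, Rational(1, 2))))) = Add(Rational(20455, 21102), Mul(Rational(-2669, 30), Pow(5, Rational(1, 2))))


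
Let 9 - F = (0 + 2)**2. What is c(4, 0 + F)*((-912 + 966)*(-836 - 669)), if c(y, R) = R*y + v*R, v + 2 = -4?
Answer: 812700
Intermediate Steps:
v = -6 (v = -2 - 4 = -6)
F = 5 (F = 9 - (0 + 2)**2 = 9 - 1*2**2 = 9 - 1*4 = 9 - 4 = 5)
c(y, R) = -6*R + R*y (c(y, R) = R*y - 6*R = -6*R + R*y)
c(4, 0 + F)*((-912 + 966)*(-836 - 669)) = ((0 + 5)*(-6 + 4))*((-912 + 966)*(-836 - 669)) = (5*(-2))*(54*(-1505)) = -10*(-81270) = 812700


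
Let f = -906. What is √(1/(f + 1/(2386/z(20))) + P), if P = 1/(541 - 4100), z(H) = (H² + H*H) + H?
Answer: 3*I*√35558043133970/480664304 ≈ 0.037218*I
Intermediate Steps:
z(H) = H + 2*H² (z(H) = (H² + H²) + H = 2*H² + H = H + 2*H²)
P = -1/3559 (P = 1/(-3559) = -1/3559 ≈ -0.00028098)
√(1/(f + 1/(2386/z(20))) + P) = √(1/(-906 + 1/(2386/((20*(1 + 2*20))))) - 1/3559) = √(1/(-906 + 1/(2386/((20*(1 + 40))))) - 1/3559) = √(1/(-906 + 1/(2386/((20*41)))) - 1/3559) = √(1/(-906 + 1/(2386/820)) - 1/3559) = √(1/(-906 + 1/(2386*(1/820))) - 1/3559) = √(1/(-906 + 1/(1193/410)) - 1/3559) = √(1/(-906 + 410/1193) - 1/3559) = √(1/(-1080448/1193) - 1/3559) = √(-1193/1080448 - 1/3559) = √(-5326335/3845314432) = 3*I*√35558043133970/480664304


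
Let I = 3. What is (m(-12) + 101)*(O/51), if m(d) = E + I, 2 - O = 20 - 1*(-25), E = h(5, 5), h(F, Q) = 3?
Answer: -4601/51 ≈ -90.216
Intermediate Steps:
E = 3
O = -43 (O = 2 - (20 - 1*(-25)) = 2 - (20 + 25) = 2 - 1*45 = 2 - 45 = -43)
m(d) = 6 (m(d) = 3 + 3 = 6)
(m(-12) + 101)*(O/51) = (6 + 101)*(-43/51) = 107*(-43*1/51) = 107*(-43/51) = -4601/51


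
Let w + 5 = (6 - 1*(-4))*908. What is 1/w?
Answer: 1/9075 ≈ 0.00011019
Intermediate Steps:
w = 9075 (w = -5 + (6 - 1*(-4))*908 = -5 + (6 + 4)*908 = -5 + 10*908 = -5 + 9080 = 9075)
1/w = 1/9075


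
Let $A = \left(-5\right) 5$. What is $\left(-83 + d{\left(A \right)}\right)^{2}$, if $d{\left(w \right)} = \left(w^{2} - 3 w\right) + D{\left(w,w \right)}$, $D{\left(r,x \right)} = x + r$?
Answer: $321489$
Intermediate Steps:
$D{\left(r,x \right)} = r + x$
$A = -25$
$d{\left(w \right)} = w^{2} - w$ ($d{\left(w \right)} = \left(w^{2} - 3 w\right) + \left(w + w\right) = \left(w^{2} - 3 w\right) + 2 w = w^{2} - w$)
$\left(-83 + d{\left(A \right)}\right)^{2} = \left(-83 - 25 \left(-1 - 25\right)\right)^{2} = \left(-83 - -650\right)^{2} = \left(-83 + 650\right)^{2} = 567^{2} = 321489$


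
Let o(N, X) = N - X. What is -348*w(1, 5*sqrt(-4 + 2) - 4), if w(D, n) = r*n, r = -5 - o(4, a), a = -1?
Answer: -13920 + 17400*I*sqrt(2) ≈ -13920.0 + 24607.0*I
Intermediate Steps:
r = -10 (r = -5 - (4 - 1*(-1)) = -5 - (4 + 1) = -5 - 1*5 = -5 - 5 = -10)
w(D, n) = -10*n
-348*w(1, 5*sqrt(-4 + 2) - 4) = -(-3480)*(5*sqrt(-4 + 2) - 4) = -(-3480)*(5*sqrt(-2) - 4) = -(-3480)*(5*(I*sqrt(2)) - 4) = -(-3480)*(5*I*sqrt(2) - 4) = -(-3480)*(-4 + 5*I*sqrt(2)) = -348*(40 - 50*I*sqrt(2)) = -13920 + 17400*I*sqrt(2)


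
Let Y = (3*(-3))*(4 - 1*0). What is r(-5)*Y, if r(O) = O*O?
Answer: -900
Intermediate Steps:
r(O) = O**2
Y = -36 (Y = -9*(4 + 0) = -9*4 = -36)
r(-5)*Y = (-5)**2*(-36) = 25*(-36) = -900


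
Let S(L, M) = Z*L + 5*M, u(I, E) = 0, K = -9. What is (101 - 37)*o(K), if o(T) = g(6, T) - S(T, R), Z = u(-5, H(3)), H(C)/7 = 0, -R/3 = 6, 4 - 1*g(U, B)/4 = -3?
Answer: 7552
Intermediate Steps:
g(U, B) = 28 (g(U, B) = 16 - 4*(-3) = 16 + 12 = 28)
R = -18 (R = -3*6 = -18)
H(C) = 0 (H(C) = 7*0 = 0)
Z = 0
S(L, M) = 5*M (S(L, M) = 0*L + 5*M = 0 + 5*M = 5*M)
o(T) = 118 (o(T) = 28 - 5*(-18) = 28 - 1*(-90) = 28 + 90 = 118)
(101 - 37)*o(K) = (101 - 37)*118 = 64*118 = 7552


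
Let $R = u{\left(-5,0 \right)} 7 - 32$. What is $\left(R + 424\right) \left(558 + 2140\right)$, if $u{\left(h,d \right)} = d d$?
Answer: $1057616$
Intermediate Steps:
$u{\left(h,d \right)} = d^{2}$
$R = -32$ ($R = 0^{2} \cdot 7 - 32 = 0 \cdot 7 - 32 = 0 - 32 = -32$)
$\left(R + 424\right) \left(558 + 2140\right) = \left(-32 + 424\right) \left(558 + 2140\right) = 392 \cdot 2698 = 1057616$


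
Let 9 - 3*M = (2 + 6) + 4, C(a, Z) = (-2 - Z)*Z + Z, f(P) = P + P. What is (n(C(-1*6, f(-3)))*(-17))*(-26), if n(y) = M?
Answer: -442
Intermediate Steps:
f(P) = 2*P
C(a, Z) = Z + Z*(-2 - Z) (C(a, Z) = Z*(-2 - Z) + Z = Z + Z*(-2 - Z))
M = -1 (M = 3 - ((2 + 6) + 4)/3 = 3 - (8 + 4)/3 = 3 - ⅓*12 = 3 - 4 = -1)
n(y) = -1
(n(C(-1*6, f(-3)))*(-17))*(-26) = -1*(-17)*(-26) = 17*(-26) = -442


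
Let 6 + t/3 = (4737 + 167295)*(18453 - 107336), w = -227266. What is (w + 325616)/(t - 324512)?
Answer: -49175/22936242649 ≈ -2.1440e-6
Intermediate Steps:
t = -45872160786 (t = -18 + 3*((4737 + 167295)*(18453 - 107336)) = -18 + 3*(172032*(-88883)) = -18 + 3*(-15290720256) = -18 - 45872160768 = -45872160786)
(w + 325616)/(t - 324512) = (-227266 + 325616)/(-45872160786 - 324512) = 98350/(-45872485298) = 98350*(-1/45872485298) = -49175/22936242649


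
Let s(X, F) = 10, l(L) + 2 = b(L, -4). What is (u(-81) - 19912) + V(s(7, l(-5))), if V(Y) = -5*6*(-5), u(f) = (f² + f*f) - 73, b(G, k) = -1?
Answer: -6713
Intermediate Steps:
l(L) = -3 (l(L) = -2 - 1 = -3)
u(f) = -73 + 2*f² (u(f) = (f² + f²) - 73 = 2*f² - 73 = -73 + 2*f²)
V(Y) = 150 (V(Y) = -30*(-5) = 150)
(u(-81) - 19912) + V(s(7, l(-5))) = ((-73 + 2*(-81)²) - 19912) + 150 = ((-73 + 2*6561) - 19912) + 150 = ((-73 + 13122) - 19912) + 150 = (13049 - 19912) + 150 = -6863 + 150 = -6713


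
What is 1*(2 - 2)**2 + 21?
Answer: 21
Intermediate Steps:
1*(2 - 2)**2 + 21 = 1*0**2 + 21 = 1*0 + 21 = 0 + 21 = 21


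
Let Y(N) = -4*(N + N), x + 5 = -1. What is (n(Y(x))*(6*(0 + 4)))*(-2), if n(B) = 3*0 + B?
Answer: -2304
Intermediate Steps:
x = -6 (x = -5 - 1 = -6)
Y(N) = -8*N
n(B) = B (n(B) = 0 + B = B)
(n(Y(x))*(6*(0 + 4)))*(-2) = ((-8*(-6))*(6*(0 + 4)))*(-2) = (48*(6*4))*(-2) = (48*24)*(-2) = 1152*(-2) = -2304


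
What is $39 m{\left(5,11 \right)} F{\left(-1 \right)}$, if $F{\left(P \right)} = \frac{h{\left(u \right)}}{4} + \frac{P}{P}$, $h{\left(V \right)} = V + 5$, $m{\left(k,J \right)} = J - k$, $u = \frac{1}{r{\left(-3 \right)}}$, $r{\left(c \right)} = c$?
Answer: $507$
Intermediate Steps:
$u = - \frac{1}{3}$ ($u = \frac{1}{-3} = - \frac{1}{3} \approx -0.33333$)
$h{\left(V \right)} = 5 + V$
$F{\left(P \right)} = \frac{13}{6}$ ($F{\left(P \right)} = \frac{5 - \frac{1}{3}}{4} + \frac{P}{P} = \frac{14}{3} \cdot \frac{1}{4} + 1 = \frac{7}{6} + 1 = \frac{13}{6}$)
$39 m{\left(5,11 \right)} F{\left(-1 \right)} = 39 \left(11 - 5\right) \frac{13}{6} = 39 \cdot 6 \cdot \frac{13}{6} = 234 \cdot \frac{13}{6} = 507$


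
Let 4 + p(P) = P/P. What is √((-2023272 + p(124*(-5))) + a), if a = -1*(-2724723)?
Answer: 2*√175362 ≈ 837.53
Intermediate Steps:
a = 2724723
p(P) = -3 (p(P) = -4 + P/P = -4 + 1 = -3)
√((-2023272 + p(124*(-5))) + a) = √((-2023272 - 3) + 2724723) = √(-2023275 + 2724723) = √701448 = 2*√175362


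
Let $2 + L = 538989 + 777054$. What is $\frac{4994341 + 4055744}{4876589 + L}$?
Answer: $\frac{201113}{137614} \approx 1.4614$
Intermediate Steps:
$L = 1316041$ ($L = -2 + \left(538989 + 777054\right) = -2 + 1316043 = 1316041$)
$\frac{4994341 + 4055744}{4876589 + L} = \frac{4994341 + 4055744}{4876589 + 1316041} = \frac{9050085}{6192630} = 9050085 \cdot \frac{1}{6192630} = \frac{201113}{137614}$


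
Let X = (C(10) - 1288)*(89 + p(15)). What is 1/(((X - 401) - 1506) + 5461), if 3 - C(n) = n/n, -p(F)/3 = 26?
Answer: -1/10592 ≈ -9.4411e-5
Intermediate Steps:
p(F) = -78 (p(F) = -3*26 = -78)
C(n) = 2 (C(n) = 3 - n/n = 3 - 1*1 = 3 - 1 = 2)
X = -14146 (X = (2 - 1288)*(89 - 78) = -1286*11 = -14146)
1/(((X - 401) - 1506) + 5461) = 1/(((-14146 - 401) - 1506) + 5461) = 1/((-14547 - 1506) + 5461) = 1/(-16053 + 5461) = 1/(-10592) = -1/10592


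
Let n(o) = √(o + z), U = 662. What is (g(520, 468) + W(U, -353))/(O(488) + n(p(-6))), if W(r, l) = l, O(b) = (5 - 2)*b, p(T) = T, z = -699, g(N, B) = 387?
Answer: 16592/714667 - 34*I*√705/2144001 ≈ 0.023216 - 0.00042106*I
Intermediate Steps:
O(b) = 3*b
n(o) = √(-699 + o) (n(o) = √(o - 699) = √(-699 + o))
(g(520, 468) + W(U, -353))/(O(488) + n(p(-6))) = (387 - 353)/(3*488 + √(-699 - 6)) = 34/(1464 + √(-705)) = 34/(1464 + I*√705)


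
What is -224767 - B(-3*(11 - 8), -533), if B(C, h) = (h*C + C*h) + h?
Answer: -233828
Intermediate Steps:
B(C, h) = h + 2*C*h (B(C, h) = (C*h + C*h) + h = 2*C*h + h = h + 2*C*h)
-224767 - B(-3*(11 - 8), -533) = -224767 - (-533)*(1 + 2*(-3*(11 - 8))) = -224767 - (-533)*(1 + 2*(-3*3)) = -224767 - (-533)*(1 + 2*(-9)) = -224767 - (-533)*(1 - 18) = -224767 - (-533)*(-17) = -224767 - 1*9061 = -224767 - 9061 = -233828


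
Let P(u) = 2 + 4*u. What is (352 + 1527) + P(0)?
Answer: 1881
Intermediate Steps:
(352 + 1527) + P(0) = (352 + 1527) + (2 + 4*0) = 1879 + (2 + 0) = 1879 + 2 = 1881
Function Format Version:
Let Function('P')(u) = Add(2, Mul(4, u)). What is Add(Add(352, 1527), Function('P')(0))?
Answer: 1881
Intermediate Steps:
Add(Add(352, 1527), Function('P')(0)) = Add(Add(352, 1527), Add(2, Mul(4, 0))) = Add(1879, Add(2, 0)) = Add(1879, 2) = 1881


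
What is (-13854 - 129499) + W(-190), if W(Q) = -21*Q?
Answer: -139363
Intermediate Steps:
(-13854 - 129499) + W(-190) = (-13854 - 129499) - 21*(-190) = -143353 + 3990 = -139363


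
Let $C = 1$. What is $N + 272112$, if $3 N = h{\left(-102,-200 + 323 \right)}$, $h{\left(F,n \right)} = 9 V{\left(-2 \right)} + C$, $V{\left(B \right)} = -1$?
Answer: $\frac{816328}{3} \approx 2.7211 \cdot 10^{5}$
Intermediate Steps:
$h{\left(F,n \right)} = -8$ ($h{\left(F,n \right)} = 9 \left(-1\right) + 1 = -9 + 1 = -8$)
$N = - \frac{8}{3}$ ($N = \frac{1}{3} \left(-8\right) = - \frac{8}{3} \approx -2.6667$)
$N + 272112 = - \frac{8}{3} + 272112 = \frac{816328}{3}$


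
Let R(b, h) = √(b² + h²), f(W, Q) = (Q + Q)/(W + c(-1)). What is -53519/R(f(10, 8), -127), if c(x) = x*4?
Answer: -160557*√5809/29045 ≈ -421.32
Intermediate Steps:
c(x) = 4*x
f(W, Q) = 2*Q/(-4 + W) (f(W, Q) = (Q + Q)/(W + 4*(-1)) = (2*Q)/(W - 4) = (2*Q)/(-4 + W) = 2*Q/(-4 + W))
-53519/R(f(10, 8), -127) = -53519/√((2*8/(-4 + 10))² + (-127)²) = -53519/√((2*8/6)² + 16129) = -53519/√((2*8*(⅙))² + 16129) = -53519/√((8/3)² + 16129) = -53519/√(64/9 + 16129) = -53519*3*√5809/29045 = -160557*√5809/29045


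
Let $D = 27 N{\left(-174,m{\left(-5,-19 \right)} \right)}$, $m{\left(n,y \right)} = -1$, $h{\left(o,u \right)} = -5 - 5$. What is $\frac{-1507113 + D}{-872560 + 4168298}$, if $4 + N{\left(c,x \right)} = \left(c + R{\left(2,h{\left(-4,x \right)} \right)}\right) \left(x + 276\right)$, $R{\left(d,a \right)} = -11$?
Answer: $- \frac{1440423}{1647869} \approx -0.87411$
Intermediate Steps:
$h{\left(o,u \right)} = -10$ ($h{\left(o,u \right)} = -5 - 5 = -10$)
$N{\left(c,x \right)} = -4 + \left(-11 + c\right) \left(276 + x\right)$ ($N{\left(c,x \right)} = -4 + \left(c - 11\right) \left(x + 276\right) = -4 + \left(-11 + c\right) \left(276 + x\right)$)
$D = -1373733$ ($D = 27 \left(-3040 - -11 + 276 \left(-174\right) - -174\right) = 27 \left(-3040 + 11 - 48024 + 174\right) = 27 \left(-50879\right) = -1373733$)
$\frac{-1507113 + D}{-872560 + 4168298} = \frac{-1507113 - 1373733}{-872560 + 4168298} = - \frac{2880846}{3295738} = \left(-2880846\right) \frac{1}{3295738} = - \frac{1440423}{1647869}$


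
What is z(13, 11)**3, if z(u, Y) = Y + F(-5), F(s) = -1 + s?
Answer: 125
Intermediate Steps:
z(u, Y) = -6 + Y (z(u, Y) = Y + (-1 - 5) = Y - 6 = -6 + Y)
z(13, 11)**3 = (-6 + 11)**3 = 5**3 = 125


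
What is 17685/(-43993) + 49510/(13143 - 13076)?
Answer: 2176908535/2947531 ≈ 738.55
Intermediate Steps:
17685/(-43993) + 49510/(13143 - 13076) = 17685*(-1/43993) + 49510/67 = -17685/43993 + 49510*(1/67) = -17685/43993 + 49510/67 = 2176908535/2947531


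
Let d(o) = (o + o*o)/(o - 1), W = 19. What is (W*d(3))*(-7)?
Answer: -798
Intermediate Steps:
d(o) = (o + o²)/(-1 + o)
(W*d(3))*(-7) = (19*(3*(1 + 3)/(-1 + 3)))*(-7) = (19*(3*4/2))*(-7) = (19*(3*(½)*4))*(-7) = (19*6)*(-7) = 114*(-7) = -798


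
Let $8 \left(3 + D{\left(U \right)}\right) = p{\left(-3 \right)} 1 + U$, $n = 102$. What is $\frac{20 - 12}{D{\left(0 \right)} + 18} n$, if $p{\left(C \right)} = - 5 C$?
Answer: $\frac{2176}{45} \approx 48.356$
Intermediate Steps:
$D{\left(U \right)} = - \frac{9}{8} + \frac{U}{8}$ ($D{\left(U \right)} = -3 + \frac{\left(-5\right) \left(-3\right) 1 + U}{8} = -3 + \frac{15 \cdot 1 + U}{8} = -3 + \frac{15 + U}{8} = -3 + \left(\frac{15}{8} + \frac{U}{8}\right) = - \frac{9}{8} + \frac{U}{8}$)
$\frac{20 - 12}{D{\left(0 \right)} + 18} n = \frac{20 - 12}{\left(- \frac{9}{8} + \frac{1}{8} \cdot 0\right) + 18} \cdot 102 = \frac{8}{\left(- \frac{9}{8} + 0\right) + 18} \cdot 102 = \frac{8}{- \frac{9}{8} + 18} \cdot 102 = \frac{8}{\frac{135}{8}} \cdot 102 = 8 \cdot \frac{8}{135} \cdot 102 = \frac{64}{135} \cdot 102 = \frac{2176}{45}$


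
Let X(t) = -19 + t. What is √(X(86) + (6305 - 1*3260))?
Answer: 2*√778 ≈ 55.785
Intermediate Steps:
√(X(86) + (6305 - 1*3260)) = √((-19 + 86) + (6305 - 1*3260)) = √(67 + (6305 - 3260)) = √(67 + 3045) = √3112 = 2*√778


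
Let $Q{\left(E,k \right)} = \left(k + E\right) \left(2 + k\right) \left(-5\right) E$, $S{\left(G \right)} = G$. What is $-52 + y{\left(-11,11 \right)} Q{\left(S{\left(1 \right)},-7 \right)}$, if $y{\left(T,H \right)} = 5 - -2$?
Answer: $-1102$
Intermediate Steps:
$y{\left(T,H \right)} = 7$ ($y{\left(T,H \right)} = 5 + 2 = 7$)
$Q{\left(E,k \right)} = - 5 E \left(2 + k\right) \left(E + k\right)$ ($Q{\left(E,k \right)} = \left(E + k\right) \left(2 + k\right) \left(-5\right) E = \left(2 + k\right) \left(E + k\right) \left(-5\right) E = - 5 \left(2 + k\right) \left(E + k\right) E = - 5 E \left(2 + k\right) \left(E + k\right)$)
$-52 + y{\left(-11,11 \right)} Q{\left(S{\left(1 \right)},-7 \right)} = -52 + 7 \left(\left(-5\right) 1 \left(\left(-7\right)^{2} + 2 \cdot 1 + 2 \left(-7\right) + 1 \left(-7\right)\right)\right) = -52 + 7 \left(\left(-5\right) 1 \left(49 + 2 - 14 - 7\right)\right) = -52 + 7 \left(\left(-5\right) 1 \cdot 30\right) = -52 + 7 \left(-150\right) = -52 - 1050 = -1102$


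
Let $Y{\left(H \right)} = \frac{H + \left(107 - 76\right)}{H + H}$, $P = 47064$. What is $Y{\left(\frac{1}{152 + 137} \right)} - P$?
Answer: $-42584$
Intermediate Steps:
$Y{\left(H \right)} = \frac{31 + H}{2 H}$ ($Y{\left(H \right)} = \frac{H + 31}{2 H} = \left(31 + H\right) \frac{1}{2 H} = \frac{31 + H}{2 H}$)
$Y{\left(\frac{1}{152 + 137} \right)} - P = \frac{31 + \frac{1}{152 + 137}}{2 \frac{1}{152 + 137}} - 47064 = \frac{31 + \frac{1}{289}}{2 \cdot \frac{1}{289}} - 47064 = \frac{\frac{1}{\frac{1}{289}} \left(31 + \frac{1}{289}\right)}{2} - 47064 = \frac{1}{2} \cdot 289 \cdot \frac{8960}{289} - 47064 = 4480 - 47064 = -42584$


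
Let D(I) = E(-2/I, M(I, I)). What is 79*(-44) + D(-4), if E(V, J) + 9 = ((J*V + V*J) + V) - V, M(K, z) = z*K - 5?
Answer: -3474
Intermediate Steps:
M(K, z) = -5 + K*z (M(K, z) = K*z - 5 = -5 + K*z)
E(V, J) = -9 + 2*J*V (E(V, J) = -9 + (((J*V + V*J) + V) - V) = -9 + (((J*V + J*V) + V) - V) = -9 + ((2*J*V + V) - V) = -9 + ((V + 2*J*V) - V) = -9 + 2*J*V)
D(I) = -9 - 4*(-5 + I**2)/I (D(I) = -9 + 2*(-5 + I*I)*(-2/I) = -9 + 2*(-5 + I**2)*(-2/I) = -9 - 4*(-5 + I**2)/I)
79*(-44) + D(-4) = 79*(-44) + (-9 - 4*(-4) + 20/(-4)) = -3476 + (-9 + 16 + 20*(-1/4)) = -3476 + (-9 + 16 - 5) = -3476 + 2 = -3474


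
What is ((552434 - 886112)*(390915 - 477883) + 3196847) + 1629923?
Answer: 29024135074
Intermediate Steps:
((552434 - 886112)*(390915 - 477883) + 3196847) + 1629923 = (-333678*(-86968) + 3196847) + 1629923 = (29019308304 + 3196847) + 1629923 = 29022505151 + 1629923 = 29024135074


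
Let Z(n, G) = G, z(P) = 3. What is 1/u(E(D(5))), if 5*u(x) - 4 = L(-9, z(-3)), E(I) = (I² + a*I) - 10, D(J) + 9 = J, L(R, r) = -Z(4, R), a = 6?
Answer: 5/13 ≈ 0.38462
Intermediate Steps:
L(R, r) = -R
D(J) = -9 + J
E(I) = -10 + I² + 6*I (E(I) = (I² + 6*I) - 10 = -10 + I² + 6*I)
u(x) = 13/5 (u(x) = ⅘ + (-1*(-9))/5 = ⅘ + (⅕)*9 = ⅘ + 9/5 = 13/5)
1/u(E(D(5))) = 1/(13/5) = 5/13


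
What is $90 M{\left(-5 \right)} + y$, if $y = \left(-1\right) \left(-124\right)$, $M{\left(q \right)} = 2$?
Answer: $304$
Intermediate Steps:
$y = 124$
$90 M{\left(-5 \right)} + y = 90 \cdot 2 + 124 = 180 + 124 = 304$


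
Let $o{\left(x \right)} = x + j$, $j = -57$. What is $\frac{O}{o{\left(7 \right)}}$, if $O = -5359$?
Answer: $\frac{5359}{50} \approx 107.18$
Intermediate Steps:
$o{\left(x \right)} = -57 + x$ ($o{\left(x \right)} = x - 57 = -57 + x$)
$\frac{O}{o{\left(7 \right)}} = - \frac{5359}{-57 + 7} = - \frac{5359}{-50} = \left(-5359\right) \left(- \frac{1}{50}\right) = \frac{5359}{50}$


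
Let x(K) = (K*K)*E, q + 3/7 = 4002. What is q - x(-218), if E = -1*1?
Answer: 360679/7 ≈ 51526.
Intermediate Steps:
q = 28011/7 (q = -3/7 + 4002 = 28011/7 ≈ 4001.6)
E = -1
x(K) = -K² (x(K) = (K*K)*(-1) = K²*(-1) = -K²)
q - x(-218) = 28011/7 - (-1)*(-218)² = 28011/7 - (-1)*47524 = 28011/7 - 1*(-47524) = 28011/7 + 47524 = 360679/7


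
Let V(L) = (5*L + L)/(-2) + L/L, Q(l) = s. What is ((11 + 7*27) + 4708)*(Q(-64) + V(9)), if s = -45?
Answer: -348468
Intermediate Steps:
Q(l) = -45
V(L) = 1 - 3*L (V(L) = (6*L)*(-1/2) + 1 = -3*L + 1 = 1 - 3*L)
((11 + 7*27) + 4708)*(Q(-64) + V(9)) = ((11 + 7*27) + 4708)*(-45 + (1 - 3*9)) = ((11 + 189) + 4708)*(-45 + (1 - 27)) = (200 + 4708)*(-45 - 26) = 4908*(-71) = -348468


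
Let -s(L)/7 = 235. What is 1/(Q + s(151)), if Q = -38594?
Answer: -1/40239 ≈ -2.4851e-5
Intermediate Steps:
s(L) = -1645 (s(L) = -7*235 = -1645)
1/(Q + s(151)) = 1/(-38594 - 1645) = 1/(-40239) = -1/40239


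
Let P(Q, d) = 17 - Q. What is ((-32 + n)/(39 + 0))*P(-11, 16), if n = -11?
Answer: -1204/39 ≈ -30.872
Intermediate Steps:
((-32 + n)/(39 + 0))*P(-11, 16) = ((-32 - 11)/(39 + 0))*(17 - 1*(-11)) = (-43/39)*(17 + 11) = -43*1/39*28 = -43/39*28 = -1204/39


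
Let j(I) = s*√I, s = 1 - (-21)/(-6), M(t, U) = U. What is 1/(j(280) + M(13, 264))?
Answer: 132/33973 + 5*√70/67946 ≈ 0.0045011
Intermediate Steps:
s = -5/2 (s = 1 - (-21)*(-1)/6 = 1 - 7*½ = 1 - 7/2 = -5/2 ≈ -2.5000)
j(I) = -5*√I/2
1/(j(280) + M(13, 264)) = 1/(-5*√70 + 264) = 1/(264 - 5*√70)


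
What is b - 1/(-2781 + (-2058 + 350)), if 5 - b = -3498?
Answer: 15724968/4489 ≈ 3503.0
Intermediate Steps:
b = 3503 (b = 5 - 1*(-3498) = 5 + 3498 = 3503)
b - 1/(-2781 + (-2058 + 350)) = 3503 - 1/(-2781 + (-2058 + 350)) = 3503 - 1/(-2781 - 1708) = 3503 - 1/(-4489) = 3503 - 1*(-1/4489) = 3503 + 1/4489 = 15724968/4489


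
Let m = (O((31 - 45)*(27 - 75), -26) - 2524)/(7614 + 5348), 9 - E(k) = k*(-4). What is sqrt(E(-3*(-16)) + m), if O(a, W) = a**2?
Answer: sqrt(9897854491)/6481 ≈ 15.351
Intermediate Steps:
E(k) = 9 + 4*k (E(k) = 9 - k*(-4) = 9 - (-4)*k = 9 + 4*k)
m = 224530/6481 (m = (((31 - 45)*(27 - 75))**2 - 2524)/(7614 + 5348) = ((-14*(-48))**2 - 2524)/12962 = (672**2 - 2524)*(1/12962) = (451584 - 2524)*(1/12962) = 449060*(1/12962) = 224530/6481 ≈ 34.644)
sqrt(E(-3*(-16)) + m) = sqrt((9 + 4*(-3*(-16))) + 224530/6481) = sqrt((9 + 4*48) + 224530/6481) = sqrt((9 + 192) + 224530/6481) = sqrt(201 + 224530/6481) = sqrt(1527211/6481) = sqrt(9897854491)/6481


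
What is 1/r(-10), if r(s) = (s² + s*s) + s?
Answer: 1/190 ≈ 0.0052632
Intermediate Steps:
r(s) = s + 2*s² (r(s) = (s² + s²) + s = 2*s² + s = s + 2*s²)
1/r(-10) = 1/(-10*(1 + 2*(-10))) = 1/(-10*(1 - 20)) = 1/(-10*(-19)) = 1/190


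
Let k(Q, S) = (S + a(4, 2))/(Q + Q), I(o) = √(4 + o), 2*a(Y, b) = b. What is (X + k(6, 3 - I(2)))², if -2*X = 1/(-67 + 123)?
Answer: 16585/112896 - 109*√6/2016 ≈ 0.014467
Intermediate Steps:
a(Y, b) = b/2
X = -1/112 (X = -1/(2*(-67 + 123)) = -½/56 = -½*1/56 = -1/112 ≈ -0.0089286)
k(Q, S) = (1 + S)/(2*Q) (k(Q, S) = (S + (½)*2)/(Q + Q) = (S + 1)/((2*Q)) = (1 + S)*(1/(2*Q)) = (1 + S)/(2*Q))
(X + k(6, 3 - I(2)))² = (-1/112 + (½)*(1 + (3 - √(4 + 2)))/6)² = (-1/112 + (½)*(⅙)*(1 + (3 - √6)))² = (-1/112 + (½)*(⅙)*(4 - √6))² = (-1/112 + (⅓ - √6/12))² = (109/336 - √6/12)²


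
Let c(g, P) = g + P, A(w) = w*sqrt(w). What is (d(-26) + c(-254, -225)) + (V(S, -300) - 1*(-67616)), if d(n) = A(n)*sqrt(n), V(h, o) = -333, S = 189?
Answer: 67480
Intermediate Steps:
A(w) = w**(3/2)
c(g, P) = P + g
d(n) = n**2 (d(n) = n**(3/2)*sqrt(n) = n**2)
(d(-26) + c(-254, -225)) + (V(S, -300) - 1*(-67616)) = ((-26)**2 + (-225 - 254)) + (-333 - 1*(-67616)) = (676 - 479) + (-333 + 67616) = 197 + 67283 = 67480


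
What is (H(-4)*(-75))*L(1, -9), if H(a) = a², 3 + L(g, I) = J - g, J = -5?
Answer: 10800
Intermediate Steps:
L(g, I) = -8 - g (L(g, I) = -3 + (-5 - g) = -8 - g)
(H(-4)*(-75))*L(1, -9) = ((-4)²*(-75))*(-8 - 1*1) = (16*(-75))*(-8 - 1) = -1200*(-9) = 10800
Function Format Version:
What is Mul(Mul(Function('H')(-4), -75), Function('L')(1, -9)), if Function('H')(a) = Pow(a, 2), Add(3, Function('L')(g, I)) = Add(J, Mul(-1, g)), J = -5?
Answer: 10800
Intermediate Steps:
Function('L')(g, I) = Add(-8, Mul(-1, g)) (Function('L')(g, I) = Add(-3, Add(-5, Mul(-1, g))) = Add(-8, Mul(-1, g)))
Mul(Mul(Function('H')(-4), -75), Function('L')(1, -9)) = Mul(Mul(Pow(-4, 2), -75), Add(-8, Mul(-1, 1))) = Mul(Mul(16, -75), Add(-8, -1)) = Mul(-1200, -9) = 10800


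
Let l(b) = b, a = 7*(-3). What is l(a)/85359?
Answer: -7/28453 ≈ -0.00024602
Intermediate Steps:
a = -21
l(a)/85359 = -21/85359 = -21*1/85359 = -7/28453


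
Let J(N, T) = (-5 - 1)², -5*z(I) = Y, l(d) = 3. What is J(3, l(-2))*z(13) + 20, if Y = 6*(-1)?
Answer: 316/5 ≈ 63.200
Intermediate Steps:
Y = -6
z(I) = 6/5 (z(I) = -⅕*(-6) = 6/5)
J(N, T) = 36 (J(N, T) = (-6)² = 36)
J(3, l(-2))*z(13) + 20 = 36*(6/5) + 20 = 216/5 + 20 = 316/5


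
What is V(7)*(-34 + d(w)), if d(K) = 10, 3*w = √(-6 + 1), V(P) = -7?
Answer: 168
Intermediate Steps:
w = I*√5/3 (w = √(-6 + 1)/3 = √(-5)/3 = (I*√5)/3 = I*√5/3 ≈ 0.74536*I)
V(7)*(-34 + d(w)) = -7*(-34 + 10) = -7*(-24) = 168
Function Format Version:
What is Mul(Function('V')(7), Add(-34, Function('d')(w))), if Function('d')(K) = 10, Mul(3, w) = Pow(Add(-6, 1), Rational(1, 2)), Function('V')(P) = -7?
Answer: 168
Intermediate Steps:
w = Mul(Rational(1, 3), I, Pow(5, Rational(1, 2))) (w = Mul(Rational(1, 3), Pow(Add(-6, 1), Rational(1, 2))) = Mul(Rational(1, 3), Pow(-5, Rational(1, 2))) = Mul(Rational(1, 3), Mul(I, Pow(5, Rational(1, 2)))) = Mul(Rational(1, 3), I, Pow(5, Rational(1, 2))) ≈ Mul(0.74536, I))
Mul(Function('V')(7), Add(-34, Function('d')(w))) = Mul(-7, Add(-34, 10)) = Mul(-7, -24) = 168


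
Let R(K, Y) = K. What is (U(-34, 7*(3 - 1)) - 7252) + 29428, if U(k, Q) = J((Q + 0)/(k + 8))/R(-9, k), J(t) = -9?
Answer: 22177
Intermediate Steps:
U(k, Q) = 1 (U(k, Q) = -9/(-9) = -9*(-⅑) = 1)
(U(-34, 7*(3 - 1)) - 7252) + 29428 = (1 - 7252) + 29428 = -7251 + 29428 = 22177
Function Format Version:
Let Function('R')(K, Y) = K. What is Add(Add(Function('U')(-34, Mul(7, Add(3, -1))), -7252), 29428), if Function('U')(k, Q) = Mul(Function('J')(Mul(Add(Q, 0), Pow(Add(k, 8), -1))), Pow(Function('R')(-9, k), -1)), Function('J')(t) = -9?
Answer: 22177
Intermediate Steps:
Function('U')(k, Q) = 1 (Function('U')(k, Q) = Mul(-9, Pow(-9, -1)) = Mul(-9, Rational(-1, 9)) = 1)
Add(Add(Function('U')(-34, Mul(7, Add(3, -1))), -7252), 29428) = Add(Add(1, -7252), 29428) = Add(-7251, 29428) = 22177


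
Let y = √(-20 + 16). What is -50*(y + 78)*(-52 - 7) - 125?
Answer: 229975 + 5900*I ≈ 2.2998e+5 + 5900.0*I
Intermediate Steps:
y = 2*I (y = √(-4) = 2*I ≈ 2.0*I)
-50*(y + 78)*(-52 - 7) - 125 = -50*(2*I + 78)*(-52 - 7) - 125 = -50*(78 + 2*I)*(-59) - 125 = -50*(-4602 - 118*I) - 125 = (230100 + 5900*I) - 125 = 229975 + 5900*I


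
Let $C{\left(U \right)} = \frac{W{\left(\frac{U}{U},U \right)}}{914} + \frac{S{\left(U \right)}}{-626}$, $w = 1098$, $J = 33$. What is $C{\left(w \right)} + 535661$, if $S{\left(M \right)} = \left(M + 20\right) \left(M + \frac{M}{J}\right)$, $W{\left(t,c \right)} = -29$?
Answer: $\frac{1679314609231}{3146902} \approx 5.3364 \cdot 10^{5}$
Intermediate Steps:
$S{\left(M \right)} = \frac{34 M \left(20 + M\right)}{33}$ ($S{\left(M \right)} = \left(M + 20\right) \left(M + \frac{M}{33}\right) = \left(20 + M\right) \left(M + M \frac{1}{33}\right) = \left(20 + M\right) \left(M + \frac{M}{33}\right) = \left(20 + M\right) \frac{34 M}{33} = \frac{34 M \left(20 + M\right)}{33}$)
$C{\left(U \right)} = - \frac{29}{914} - \frac{17 U \left(20 + U\right)}{10329}$ ($C{\left(U \right)} = - \frac{29}{914} + \frac{\frac{34}{33} U \left(20 + U\right)}{-626} = \left(-29\right) \frac{1}{914} + \frac{34 U \left(20 + U\right)}{33} \left(- \frac{1}{626}\right) = - \frac{29}{914} - \frac{17 U \left(20 + U\right)}{10329}$)
$C{\left(w \right)} + 535661 = \left(- \frac{29}{914} - \frac{6222 \left(20 + 1098\right)}{3443}\right) + 535661 = \left(- \frac{29}{914} - \frac{6222}{3443} \cdot 1118\right) + 535661 = \left(- \frac{29}{914} - \frac{6956196}{3443}\right) + 535661 = - \frac{6358062991}{3146902} + 535661 = \frac{1679314609231}{3146902}$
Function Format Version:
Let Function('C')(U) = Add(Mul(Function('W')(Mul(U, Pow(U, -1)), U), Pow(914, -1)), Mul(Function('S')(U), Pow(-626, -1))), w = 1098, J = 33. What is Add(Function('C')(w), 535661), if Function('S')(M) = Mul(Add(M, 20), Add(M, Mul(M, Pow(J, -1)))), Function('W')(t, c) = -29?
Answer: Rational(1679314609231, 3146902) ≈ 5.3364e+5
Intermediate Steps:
Function('S')(M) = Mul(Rational(34, 33), M, Add(20, M)) (Function('S')(M) = Mul(Add(M, 20), Add(M, Mul(M, Pow(33, -1)))) = Mul(Add(20, M), Add(M, Mul(M, Rational(1, 33)))) = Mul(Add(20, M), Add(M, Mul(Rational(1, 33), M))) = Mul(Add(20, M), Mul(Rational(34, 33), M)) = Mul(Rational(34, 33), M, Add(20, M)))
Function('C')(U) = Add(Rational(-29, 914), Mul(Rational(-17, 10329), U, Add(20, U))) (Function('C')(U) = Add(Mul(-29, Pow(914, -1)), Mul(Mul(Rational(34, 33), U, Add(20, U)), Pow(-626, -1))) = Add(Mul(-29, Rational(1, 914)), Mul(Mul(Rational(34, 33), U, Add(20, U)), Rational(-1, 626))) = Add(Rational(-29, 914), Mul(Rational(-17, 10329), U, Add(20, U))))
Add(Function('C')(w), 535661) = Add(Add(Rational(-29, 914), Mul(Rational(-17, 10329), 1098, Add(20, 1098))), 535661) = Add(Add(Rational(-29, 914), Mul(Rational(-17, 10329), 1098, 1118)), 535661) = Add(Add(Rational(-29, 914), Rational(-6956196, 3443)), 535661) = Add(Rational(-6358062991, 3146902), 535661) = Rational(1679314609231, 3146902)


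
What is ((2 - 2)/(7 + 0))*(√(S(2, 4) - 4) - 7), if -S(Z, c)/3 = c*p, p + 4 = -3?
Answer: 0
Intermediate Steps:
p = -7 (p = -4 - 3 = -7)
S(Z, c) = 21*c (S(Z, c) = -3*c*(-7) = -(-21)*c = 21*c)
((2 - 2)/(7 + 0))*(√(S(2, 4) - 4) - 7) = ((2 - 2)/(7 + 0))*(√(21*4 - 4) - 7) = (0/7)*(√(84 - 4) - 7) = (0*(⅐))*(√80 - 7) = 0*(4*√5 - 7) = 0*(-7 + 4*√5) = 0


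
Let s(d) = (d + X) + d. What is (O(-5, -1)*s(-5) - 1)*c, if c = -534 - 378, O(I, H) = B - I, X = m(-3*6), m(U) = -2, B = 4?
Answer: 99408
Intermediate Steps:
X = -2
O(I, H) = 4 - I
c = -912
s(d) = -2 + 2*d (s(d) = (d - 2) + d = (-2 + d) + d = -2 + 2*d)
(O(-5, -1)*s(-5) - 1)*c = ((4 - 1*(-5))*(-2 + 2*(-5)) - 1)*(-912) = ((4 + 5)*(-2 - 10) - 1)*(-912) = (9*(-12) - 1)*(-912) = (-108 - 1)*(-912) = -109*(-912) = 99408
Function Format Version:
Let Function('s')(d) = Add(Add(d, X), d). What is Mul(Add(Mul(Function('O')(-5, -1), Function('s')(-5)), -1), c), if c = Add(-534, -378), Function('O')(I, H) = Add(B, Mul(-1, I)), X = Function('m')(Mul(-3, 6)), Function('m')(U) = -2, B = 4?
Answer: 99408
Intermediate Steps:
X = -2
Function('O')(I, H) = Add(4, Mul(-1, I))
c = -912
Function('s')(d) = Add(-2, Mul(2, d)) (Function('s')(d) = Add(Add(d, -2), d) = Add(Add(-2, d), d) = Add(-2, Mul(2, d)))
Mul(Add(Mul(Function('O')(-5, -1), Function('s')(-5)), -1), c) = Mul(Add(Mul(Add(4, Mul(-1, -5)), Add(-2, Mul(2, -5))), -1), -912) = Mul(Add(Mul(Add(4, 5), Add(-2, -10)), -1), -912) = Mul(Add(Mul(9, -12), -1), -912) = Mul(Add(-108, -1), -912) = Mul(-109, -912) = 99408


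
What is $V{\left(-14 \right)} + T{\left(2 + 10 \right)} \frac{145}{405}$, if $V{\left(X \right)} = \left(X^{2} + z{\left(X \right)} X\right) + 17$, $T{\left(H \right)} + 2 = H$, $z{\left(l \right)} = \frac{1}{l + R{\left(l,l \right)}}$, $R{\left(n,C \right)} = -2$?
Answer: $\frac{140911}{648} \approx 217.46$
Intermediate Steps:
$z{\left(l \right)} = \frac{1}{-2 + l}$ ($z{\left(l \right)} = \frac{1}{l - 2} = \frac{1}{-2 + l}$)
$T{\left(H \right)} = -2 + H$
$V{\left(X \right)} = 17 + X^{2} + \frac{X}{-2 + X}$ ($V{\left(X \right)} = \left(X^{2} + \frac{X}{-2 + X}\right) + 17 = 17 + X^{2} + \frac{X}{-2 + X}$)
$V{\left(-14 \right)} + T{\left(2 + 10 \right)} \frac{145}{405} = \frac{-14 + \left(-2 - 14\right) \left(17 + \left(-14\right)^{2}\right)}{-2 - 14} + \left(-2 + \left(2 + 10\right)\right) \frac{145}{405} = \frac{-14 - 16 \left(17 + 196\right)}{-16} + \left(-2 + 12\right) 145 \cdot \frac{1}{405} = - \frac{-14 - 3408}{16} + 10 \cdot \frac{29}{81} = - \frac{-14 - 3408}{16} + \frac{290}{81} = \left(- \frac{1}{16}\right) \left(-3422\right) + \frac{290}{81} = \frac{1711}{8} + \frac{290}{81} = \frac{140911}{648}$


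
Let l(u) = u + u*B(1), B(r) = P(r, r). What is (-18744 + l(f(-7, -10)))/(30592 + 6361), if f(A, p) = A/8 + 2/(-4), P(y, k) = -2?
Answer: -149941/295624 ≈ -0.50720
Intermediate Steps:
B(r) = -2
f(A, p) = -½ + A/8 (f(A, p) = A*(⅛) + 2*(-¼) = A/8 - ½ = -½ + A/8)
l(u) = -u (l(u) = u + u*(-2) = u - 2*u = -u)
(-18744 + l(f(-7, -10)))/(30592 + 6361) = (-18744 - (-½ + (⅛)*(-7)))/(30592 + 6361) = (-18744 - (-½ - 7/8))/36953 = (-18744 - 1*(-11/8))*(1/36953) = (-18744 + 11/8)*(1/36953) = -149941/8*1/36953 = -149941/295624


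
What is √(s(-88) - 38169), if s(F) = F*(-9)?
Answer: 3*I*√4153 ≈ 193.33*I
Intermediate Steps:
s(F) = -9*F
√(s(-88) - 38169) = √(-9*(-88) - 38169) = √(792 - 38169) = √(-37377) = 3*I*√4153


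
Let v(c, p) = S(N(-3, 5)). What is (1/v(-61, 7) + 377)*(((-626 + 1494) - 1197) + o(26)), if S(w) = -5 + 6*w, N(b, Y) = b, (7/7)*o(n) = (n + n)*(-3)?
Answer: -4204950/23 ≈ -1.8282e+5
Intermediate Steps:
o(n) = -6*n (o(n) = (n + n)*(-3) = (2*n)*(-3) = -6*n)
v(c, p) = -23 (v(c, p) = -5 + 6*(-3) = -5 - 18 = -23)
(1/v(-61, 7) + 377)*(((-626 + 1494) - 1197) + o(26)) = (1/(-23) + 377)*(((-626 + 1494) - 1197) - 6*26) = (-1/23 + 377)*((868 - 1197) - 156) = 8670*(-329 - 156)/23 = (8670/23)*(-485) = -4204950/23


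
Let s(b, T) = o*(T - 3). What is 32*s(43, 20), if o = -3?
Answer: -1632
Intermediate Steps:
s(b, T) = 9 - 3*T (s(b, T) = -3*(T - 3) = -3*(-3 + T) = 9 - 3*T)
32*s(43, 20) = 32*(9 - 3*20) = 32*(9 - 60) = 32*(-51) = -1632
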